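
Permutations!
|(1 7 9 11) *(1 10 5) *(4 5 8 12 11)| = 20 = |(1 7 9 4 5)(8 12 11 10)|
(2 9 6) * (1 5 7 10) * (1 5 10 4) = [0, 10, 9, 3, 1, 7, 2, 4, 8, 6, 5] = (1 10 5 7 4)(2 9 6)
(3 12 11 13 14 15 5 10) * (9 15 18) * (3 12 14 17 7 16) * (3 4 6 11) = (3 14 18 9 15 5 10 12)(4 6 11 13 17 7 16) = [0, 1, 2, 14, 6, 10, 11, 16, 8, 15, 12, 13, 3, 17, 18, 5, 4, 7, 9]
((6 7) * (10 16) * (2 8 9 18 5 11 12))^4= ((2 8 9 18 5 11 12)(6 7)(10 16))^4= (2 5 8 11 9 12 18)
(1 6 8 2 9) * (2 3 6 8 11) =[0, 8, 9, 6, 4, 5, 11, 7, 3, 1, 10, 2] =(1 8 3 6 11 2 9)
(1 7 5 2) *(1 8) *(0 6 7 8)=(0 6 7 5 2)(1 8)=[6, 8, 0, 3, 4, 2, 7, 5, 1]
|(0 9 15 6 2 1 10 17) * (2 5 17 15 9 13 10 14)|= 21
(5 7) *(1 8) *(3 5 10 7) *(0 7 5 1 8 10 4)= (0 7 4)(1 10 5 3)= [7, 10, 2, 1, 0, 3, 6, 4, 8, 9, 5]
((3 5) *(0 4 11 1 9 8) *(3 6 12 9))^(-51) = ((0 4 11 1 3 5 6 12 9 8))^(-51) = (0 8 9 12 6 5 3 1 11 4)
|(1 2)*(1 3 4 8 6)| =|(1 2 3 4 8 6)| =6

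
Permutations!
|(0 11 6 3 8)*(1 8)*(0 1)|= 4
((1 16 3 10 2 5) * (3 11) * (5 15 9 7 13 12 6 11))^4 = ((1 16 5)(2 15 9 7 13 12 6 11 3 10))^4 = (1 16 5)(2 13 3 9 6)(7 11 15 12 10)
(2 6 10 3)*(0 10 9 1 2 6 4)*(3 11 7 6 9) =[10, 2, 4, 9, 0, 5, 3, 6, 8, 1, 11, 7] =(0 10 11 7 6 3 9 1 2 4)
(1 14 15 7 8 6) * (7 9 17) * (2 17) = [0, 14, 17, 3, 4, 5, 1, 8, 6, 2, 10, 11, 12, 13, 15, 9, 16, 7] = (1 14 15 9 2 17 7 8 6)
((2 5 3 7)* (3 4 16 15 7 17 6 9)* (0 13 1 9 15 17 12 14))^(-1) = (0 14 12 3 9 1 13)(2 7 15 6 17 16 4 5)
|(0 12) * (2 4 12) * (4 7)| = 5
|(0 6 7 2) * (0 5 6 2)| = 5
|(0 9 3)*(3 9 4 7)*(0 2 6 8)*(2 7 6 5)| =4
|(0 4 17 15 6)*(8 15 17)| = 5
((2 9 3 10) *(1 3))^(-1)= (1 9 2 10 3)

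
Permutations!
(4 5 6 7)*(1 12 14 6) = [0, 12, 2, 3, 5, 1, 7, 4, 8, 9, 10, 11, 14, 13, 6] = (1 12 14 6 7 4 5)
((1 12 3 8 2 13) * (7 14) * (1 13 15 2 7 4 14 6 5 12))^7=((2 15)(3 8 7 6 5 12)(4 14))^7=(2 15)(3 8 7 6 5 12)(4 14)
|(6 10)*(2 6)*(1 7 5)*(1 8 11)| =|(1 7 5 8 11)(2 6 10)| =15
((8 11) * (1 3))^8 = (11)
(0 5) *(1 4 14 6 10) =(0 5)(1 4 14 6 10) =[5, 4, 2, 3, 14, 0, 10, 7, 8, 9, 1, 11, 12, 13, 6]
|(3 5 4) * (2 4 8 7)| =|(2 4 3 5 8 7)| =6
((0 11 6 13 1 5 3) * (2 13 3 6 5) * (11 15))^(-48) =(15)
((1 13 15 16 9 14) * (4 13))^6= (1 14 9 16 15 13 4)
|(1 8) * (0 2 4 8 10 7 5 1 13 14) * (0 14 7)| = |(14)(0 2 4 8 13 7 5 1 10)| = 9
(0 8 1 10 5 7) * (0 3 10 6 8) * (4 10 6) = (1 4 10 5 7 3 6 8) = [0, 4, 2, 6, 10, 7, 8, 3, 1, 9, 5]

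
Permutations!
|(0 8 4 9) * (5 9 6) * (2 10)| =|(0 8 4 6 5 9)(2 10)| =6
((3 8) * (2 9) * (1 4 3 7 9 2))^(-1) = ((1 4 3 8 7 9))^(-1) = (1 9 7 8 3 4)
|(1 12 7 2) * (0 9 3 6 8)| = |(0 9 3 6 8)(1 12 7 2)| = 20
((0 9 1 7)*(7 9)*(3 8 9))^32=((0 7)(1 3 8 9))^32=(9)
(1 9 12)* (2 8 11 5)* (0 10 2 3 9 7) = [10, 7, 8, 9, 4, 3, 6, 0, 11, 12, 2, 5, 1] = (0 10 2 8 11 5 3 9 12 1 7)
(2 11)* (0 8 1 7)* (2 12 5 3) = (0 8 1 7)(2 11 12 5 3) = [8, 7, 11, 2, 4, 3, 6, 0, 1, 9, 10, 12, 5]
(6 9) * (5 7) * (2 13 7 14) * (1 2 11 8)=[0, 2, 13, 3, 4, 14, 9, 5, 1, 6, 10, 8, 12, 7, 11]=(1 2 13 7 5 14 11 8)(6 9)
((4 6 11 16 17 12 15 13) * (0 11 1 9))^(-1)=((0 11 16 17 12 15 13 4 6 1 9))^(-1)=(0 9 1 6 4 13 15 12 17 16 11)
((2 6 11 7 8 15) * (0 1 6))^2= ((0 1 6 11 7 8 15 2))^2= (0 6 7 15)(1 11 8 2)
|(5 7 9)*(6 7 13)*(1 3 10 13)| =|(1 3 10 13 6 7 9 5)| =8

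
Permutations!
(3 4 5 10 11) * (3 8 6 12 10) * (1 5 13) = (1 5 3 4 13)(6 12 10 11 8) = [0, 5, 2, 4, 13, 3, 12, 7, 6, 9, 11, 8, 10, 1]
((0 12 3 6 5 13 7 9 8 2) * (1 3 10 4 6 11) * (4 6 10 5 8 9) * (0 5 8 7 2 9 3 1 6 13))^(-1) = (0 5 2 13 10 4 7 6 11 3 9 8 12)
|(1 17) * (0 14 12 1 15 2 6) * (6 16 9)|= 10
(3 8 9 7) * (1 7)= [0, 7, 2, 8, 4, 5, 6, 3, 9, 1]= (1 7 3 8 9)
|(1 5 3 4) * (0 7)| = 4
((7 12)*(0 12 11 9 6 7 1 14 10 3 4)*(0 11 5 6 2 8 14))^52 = (0 12 1)(2 3)(4 8)(5 6 7)(9 10)(11 14) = ((0 12 1)(2 8 14 10 3 4 11 9)(5 6 7))^52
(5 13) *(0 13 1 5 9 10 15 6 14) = (0 13 9 10 15 6 14)(1 5) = [13, 5, 2, 3, 4, 1, 14, 7, 8, 10, 15, 11, 12, 9, 0, 6]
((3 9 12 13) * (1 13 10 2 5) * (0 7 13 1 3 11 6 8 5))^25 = (0 7 13 11 6 8 5 3 9 12 10 2)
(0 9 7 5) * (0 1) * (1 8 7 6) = (0 9 6 1)(5 8 7) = [9, 0, 2, 3, 4, 8, 1, 5, 7, 6]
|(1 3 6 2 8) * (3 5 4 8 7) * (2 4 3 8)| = 8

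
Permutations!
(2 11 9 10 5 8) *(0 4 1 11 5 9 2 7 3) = (0 4 1 11 2 5 8 7 3)(9 10) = [4, 11, 5, 0, 1, 8, 6, 3, 7, 10, 9, 2]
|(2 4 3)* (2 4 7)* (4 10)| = 6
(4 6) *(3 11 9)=(3 11 9)(4 6)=[0, 1, 2, 11, 6, 5, 4, 7, 8, 3, 10, 9]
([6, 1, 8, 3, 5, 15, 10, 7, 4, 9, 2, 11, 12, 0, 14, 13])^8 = (0 13 15 5 4 8 2 10 6)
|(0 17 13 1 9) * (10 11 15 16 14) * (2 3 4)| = |(0 17 13 1 9)(2 3 4)(10 11 15 16 14)| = 15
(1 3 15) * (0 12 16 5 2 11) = (0 12 16 5 2 11)(1 3 15) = [12, 3, 11, 15, 4, 2, 6, 7, 8, 9, 10, 0, 16, 13, 14, 1, 5]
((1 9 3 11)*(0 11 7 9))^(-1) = (0 1 11)(3 9 7)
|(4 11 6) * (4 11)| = 2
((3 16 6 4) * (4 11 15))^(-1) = ((3 16 6 11 15 4))^(-1) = (3 4 15 11 6 16)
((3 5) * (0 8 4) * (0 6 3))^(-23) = (0 8 4 6 3 5)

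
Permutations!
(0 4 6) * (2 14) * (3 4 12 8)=(0 12 8 3 4 6)(2 14)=[12, 1, 14, 4, 6, 5, 0, 7, 3, 9, 10, 11, 8, 13, 2]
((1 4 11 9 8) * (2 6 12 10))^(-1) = ((1 4 11 9 8)(2 6 12 10))^(-1) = (1 8 9 11 4)(2 10 12 6)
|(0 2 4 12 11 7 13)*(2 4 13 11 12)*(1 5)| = 4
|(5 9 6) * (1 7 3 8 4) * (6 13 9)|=|(1 7 3 8 4)(5 6)(9 13)|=10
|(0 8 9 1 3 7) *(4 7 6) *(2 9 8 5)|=|(0 5 2 9 1 3 6 4 7)|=9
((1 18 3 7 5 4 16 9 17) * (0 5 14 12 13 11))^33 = ((0 5 4 16 9 17 1 18 3 7 14 12 13 11))^33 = (0 17 14 5 1 12 4 18 13 16 3 11 9 7)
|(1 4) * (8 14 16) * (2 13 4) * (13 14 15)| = 8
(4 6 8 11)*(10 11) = (4 6 8 10 11) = [0, 1, 2, 3, 6, 5, 8, 7, 10, 9, 11, 4]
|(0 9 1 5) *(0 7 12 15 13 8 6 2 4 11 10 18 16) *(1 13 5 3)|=|(0 9 13 8 6 2 4 11 10 18 16)(1 3)(5 7 12 15)|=44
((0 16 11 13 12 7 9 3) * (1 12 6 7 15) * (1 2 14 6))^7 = ((0 16 11 13 1 12 15 2 14 6 7 9 3))^7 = (0 2 16 14 11 6 13 7 1 9 12 3 15)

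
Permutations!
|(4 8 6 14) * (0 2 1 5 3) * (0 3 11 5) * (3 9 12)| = 12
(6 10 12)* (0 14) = (0 14)(6 10 12) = [14, 1, 2, 3, 4, 5, 10, 7, 8, 9, 12, 11, 6, 13, 0]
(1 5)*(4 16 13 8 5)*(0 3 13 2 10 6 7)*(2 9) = (0 3 13 8 5 1 4 16 9 2 10 6 7) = [3, 4, 10, 13, 16, 1, 7, 0, 5, 2, 6, 11, 12, 8, 14, 15, 9]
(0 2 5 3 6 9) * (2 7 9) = [7, 1, 5, 6, 4, 3, 2, 9, 8, 0] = (0 7 9)(2 5 3 6)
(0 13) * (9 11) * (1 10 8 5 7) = (0 13)(1 10 8 5 7)(9 11) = [13, 10, 2, 3, 4, 7, 6, 1, 5, 11, 8, 9, 12, 0]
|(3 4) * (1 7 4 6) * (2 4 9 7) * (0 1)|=6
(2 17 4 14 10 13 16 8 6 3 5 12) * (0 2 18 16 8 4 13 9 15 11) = (0 2 17 13 8 6 3 5 12 18 16 4 14 10 9 15 11) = [2, 1, 17, 5, 14, 12, 3, 7, 6, 15, 9, 0, 18, 8, 10, 11, 4, 13, 16]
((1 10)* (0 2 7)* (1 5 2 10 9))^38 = ((0 10 5 2 7)(1 9))^38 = (0 2 10 7 5)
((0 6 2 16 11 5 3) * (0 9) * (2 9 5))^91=(0 6 9)(2 16 11)(3 5)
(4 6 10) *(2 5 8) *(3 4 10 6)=(10)(2 5 8)(3 4)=[0, 1, 5, 4, 3, 8, 6, 7, 2, 9, 10]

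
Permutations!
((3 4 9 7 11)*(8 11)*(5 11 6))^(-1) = ((3 4 9 7 8 6 5 11))^(-1) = (3 11 5 6 8 7 9 4)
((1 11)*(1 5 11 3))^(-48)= ((1 3)(5 11))^(-48)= (11)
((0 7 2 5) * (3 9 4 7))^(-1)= (0 5 2 7 4 9 3)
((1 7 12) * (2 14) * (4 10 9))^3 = (2 14)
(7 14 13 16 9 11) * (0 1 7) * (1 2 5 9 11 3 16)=(0 2 5 9 3 16 11)(1 7 14 13)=[2, 7, 5, 16, 4, 9, 6, 14, 8, 3, 10, 0, 12, 1, 13, 15, 11]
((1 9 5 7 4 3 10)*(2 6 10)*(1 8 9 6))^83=((1 6 10 8 9 5 7 4 3 2))^83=(1 8 7 2 10 5 3 6 9 4)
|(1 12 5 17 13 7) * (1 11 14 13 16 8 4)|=28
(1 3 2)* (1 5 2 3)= (2 5)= [0, 1, 5, 3, 4, 2]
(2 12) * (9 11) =(2 12)(9 11) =[0, 1, 12, 3, 4, 5, 6, 7, 8, 11, 10, 9, 2]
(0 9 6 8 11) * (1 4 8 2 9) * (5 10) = [1, 4, 9, 3, 8, 10, 2, 7, 11, 6, 5, 0] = (0 1 4 8 11)(2 9 6)(5 10)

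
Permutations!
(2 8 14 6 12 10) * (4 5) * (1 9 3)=[0, 9, 8, 1, 5, 4, 12, 7, 14, 3, 2, 11, 10, 13, 6]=(1 9 3)(2 8 14 6 12 10)(4 5)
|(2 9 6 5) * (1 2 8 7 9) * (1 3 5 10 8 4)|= 5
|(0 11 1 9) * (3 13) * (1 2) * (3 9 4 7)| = 9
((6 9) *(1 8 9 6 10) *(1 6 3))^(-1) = (1 3 6 10 9 8)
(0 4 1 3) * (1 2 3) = (0 4 2 3) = [4, 1, 3, 0, 2]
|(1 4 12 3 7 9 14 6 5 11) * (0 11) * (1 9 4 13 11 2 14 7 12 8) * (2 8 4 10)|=|(0 8 1 13 11 9 7 10 2 14 6 5)(3 12)|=12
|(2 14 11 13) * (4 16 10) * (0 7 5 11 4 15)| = 11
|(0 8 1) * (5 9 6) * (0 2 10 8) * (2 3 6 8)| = 6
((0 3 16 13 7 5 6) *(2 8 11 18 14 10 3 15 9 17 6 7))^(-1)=(0 6 17 9 15)(2 13 16 3 10 14 18 11 8)(5 7)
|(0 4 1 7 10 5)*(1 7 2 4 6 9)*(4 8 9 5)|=|(0 6 5)(1 2 8 9)(4 7 10)|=12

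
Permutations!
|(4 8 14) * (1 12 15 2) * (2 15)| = |(15)(1 12 2)(4 8 14)| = 3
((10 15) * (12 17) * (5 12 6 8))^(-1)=((5 12 17 6 8)(10 15))^(-1)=(5 8 6 17 12)(10 15)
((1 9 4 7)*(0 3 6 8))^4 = (9)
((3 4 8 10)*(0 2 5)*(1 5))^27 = (0 5 1 2)(3 10 8 4)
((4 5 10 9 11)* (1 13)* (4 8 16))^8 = (4 5 10 9 11 8 16)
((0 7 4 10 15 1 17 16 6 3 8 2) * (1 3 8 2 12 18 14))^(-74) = ((0 7 4 10 15 3 2)(1 17 16 6 8 12 18 14))^(-74) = (0 10 2 4 3 7 15)(1 18 8 16)(6 17 14 12)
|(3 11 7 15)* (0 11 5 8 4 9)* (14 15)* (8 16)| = |(0 11 7 14 15 3 5 16 8 4 9)| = 11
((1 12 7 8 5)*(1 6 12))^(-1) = (5 8 7 12 6)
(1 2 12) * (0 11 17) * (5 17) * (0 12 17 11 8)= (0 8)(1 2 17 12)(5 11)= [8, 2, 17, 3, 4, 11, 6, 7, 0, 9, 10, 5, 1, 13, 14, 15, 16, 12]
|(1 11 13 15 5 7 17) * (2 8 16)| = 21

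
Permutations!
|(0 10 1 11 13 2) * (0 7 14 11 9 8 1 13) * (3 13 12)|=9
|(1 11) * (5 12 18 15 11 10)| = 7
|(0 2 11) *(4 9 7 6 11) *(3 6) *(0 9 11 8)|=9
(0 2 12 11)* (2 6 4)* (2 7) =(0 6 4 7 2 12 11) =[6, 1, 12, 3, 7, 5, 4, 2, 8, 9, 10, 0, 11]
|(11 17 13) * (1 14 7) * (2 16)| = |(1 14 7)(2 16)(11 17 13)| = 6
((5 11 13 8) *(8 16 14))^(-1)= (5 8 14 16 13 11)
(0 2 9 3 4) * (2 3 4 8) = [3, 1, 9, 8, 0, 5, 6, 7, 2, 4] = (0 3 8 2 9 4)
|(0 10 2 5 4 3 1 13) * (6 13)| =|(0 10 2 5 4 3 1 6 13)| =9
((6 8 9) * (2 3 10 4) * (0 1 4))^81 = ((0 1 4 2 3 10)(6 8 9))^81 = (0 2)(1 3)(4 10)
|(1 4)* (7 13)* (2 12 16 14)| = |(1 4)(2 12 16 14)(7 13)| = 4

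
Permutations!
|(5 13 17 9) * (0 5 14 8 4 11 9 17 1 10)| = 5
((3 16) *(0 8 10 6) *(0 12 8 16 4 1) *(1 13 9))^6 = ((0 16 3 4 13 9 1)(6 12 8 10))^6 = (0 1 9 13 4 3 16)(6 8)(10 12)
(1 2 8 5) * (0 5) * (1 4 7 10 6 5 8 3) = [8, 2, 3, 1, 7, 4, 5, 10, 0, 9, 6] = (0 8)(1 2 3)(4 7 10 6 5)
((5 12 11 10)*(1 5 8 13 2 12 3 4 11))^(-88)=(1 3 11 8 2)(4 10 13 12 5)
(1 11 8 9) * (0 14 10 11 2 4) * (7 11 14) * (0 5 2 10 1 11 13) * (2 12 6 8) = [7, 10, 4, 3, 5, 12, 8, 13, 9, 11, 14, 2, 6, 0, 1] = (0 7 13)(1 10 14)(2 4 5 12 6 8 9 11)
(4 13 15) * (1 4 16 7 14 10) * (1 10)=[0, 4, 2, 3, 13, 5, 6, 14, 8, 9, 10, 11, 12, 15, 1, 16, 7]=(1 4 13 15 16 7 14)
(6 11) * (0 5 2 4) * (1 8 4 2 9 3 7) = (0 5 9 3 7 1 8 4)(6 11) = [5, 8, 2, 7, 0, 9, 11, 1, 4, 3, 10, 6]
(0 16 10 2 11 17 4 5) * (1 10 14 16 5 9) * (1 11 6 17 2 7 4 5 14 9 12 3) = (0 14 16 9 11 2 6 17 5)(1 10 7 4 12 3) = [14, 10, 6, 1, 12, 0, 17, 4, 8, 11, 7, 2, 3, 13, 16, 15, 9, 5]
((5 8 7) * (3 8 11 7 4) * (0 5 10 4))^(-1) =(0 8 3 4 10 7 11 5)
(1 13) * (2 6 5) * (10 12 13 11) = (1 11 10 12 13)(2 6 5) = [0, 11, 6, 3, 4, 2, 5, 7, 8, 9, 12, 10, 13, 1]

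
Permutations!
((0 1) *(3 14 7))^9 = ((0 1)(3 14 7))^9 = (14)(0 1)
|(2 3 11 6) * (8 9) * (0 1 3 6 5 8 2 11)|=|(0 1 3)(2 6 11 5 8 9)|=6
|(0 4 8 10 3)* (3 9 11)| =7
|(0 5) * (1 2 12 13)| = 4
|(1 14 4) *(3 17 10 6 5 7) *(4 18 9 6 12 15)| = 13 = |(1 14 18 9 6 5 7 3 17 10 12 15 4)|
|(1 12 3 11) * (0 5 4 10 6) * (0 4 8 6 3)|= |(0 5 8 6 4 10 3 11 1 12)|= 10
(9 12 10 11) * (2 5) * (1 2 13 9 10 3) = (1 2 5 13 9 12 3)(10 11) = [0, 2, 5, 1, 4, 13, 6, 7, 8, 12, 11, 10, 3, 9]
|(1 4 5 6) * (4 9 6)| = |(1 9 6)(4 5)| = 6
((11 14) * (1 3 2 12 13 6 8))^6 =(14)(1 8 6 13 12 2 3)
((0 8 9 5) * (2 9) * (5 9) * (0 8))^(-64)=((9)(2 5 8))^(-64)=(9)(2 8 5)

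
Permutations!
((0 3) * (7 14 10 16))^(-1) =((0 3)(7 14 10 16))^(-1) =(0 3)(7 16 10 14)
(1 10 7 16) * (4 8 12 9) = (1 10 7 16)(4 8 12 9) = [0, 10, 2, 3, 8, 5, 6, 16, 12, 4, 7, 11, 9, 13, 14, 15, 1]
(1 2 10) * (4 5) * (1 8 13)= [0, 2, 10, 3, 5, 4, 6, 7, 13, 9, 8, 11, 12, 1]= (1 2 10 8 13)(4 5)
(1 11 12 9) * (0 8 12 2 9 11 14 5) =(0 8 12 11 2 9 1 14 5) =[8, 14, 9, 3, 4, 0, 6, 7, 12, 1, 10, 2, 11, 13, 5]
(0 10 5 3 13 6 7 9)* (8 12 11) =[10, 1, 2, 13, 4, 3, 7, 9, 12, 0, 5, 8, 11, 6] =(0 10 5 3 13 6 7 9)(8 12 11)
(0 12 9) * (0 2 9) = [12, 1, 9, 3, 4, 5, 6, 7, 8, 2, 10, 11, 0] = (0 12)(2 9)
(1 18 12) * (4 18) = (1 4 18 12) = [0, 4, 2, 3, 18, 5, 6, 7, 8, 9, 10, 11, 1, 13, 14, 15, 16, 17, 12]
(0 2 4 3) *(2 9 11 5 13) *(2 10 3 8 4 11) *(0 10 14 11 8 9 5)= [5, 1, 8, 10, 9, 13, 6, 7, 4, 2, 3, 0, 12, 14, 11]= (0 5 13 14 11)(2 8 4 9)(3 10)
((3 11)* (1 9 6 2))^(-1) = (1 2 6 9)(3 11)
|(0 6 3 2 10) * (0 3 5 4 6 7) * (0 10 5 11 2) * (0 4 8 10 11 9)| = |(0 7 11 2 5 8 10 3 4 6 9)| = 11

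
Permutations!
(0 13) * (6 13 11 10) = (0 11 10 6 13) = [11, 1, 2, 3, 4, 5, 13, 7, 8, 9, 6, 10, 12, 0]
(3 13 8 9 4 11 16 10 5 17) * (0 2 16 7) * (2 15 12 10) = (0 15 12 10 5 17 3 13 8 9 4 11 7)(2 16) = [15, 1, 16, 13, 11, 17, 6, 0, 9, 4, 5, 7, 10, 8, 14, 12, 2, 3]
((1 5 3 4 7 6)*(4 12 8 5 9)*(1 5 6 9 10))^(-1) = ((1 10)(3 12 8 6 5)(4 7 9))^(-1) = (1 10)(3 5 6 8 12)(4 9 7)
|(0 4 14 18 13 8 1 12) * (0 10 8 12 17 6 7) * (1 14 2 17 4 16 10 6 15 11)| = |(0 16 10 8 14 18 13 12 6 7)(1 4 2 17 15 11)| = 30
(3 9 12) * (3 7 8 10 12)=(3 9)(7 8 10 12)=[0, 1, 2, 9, 4, 5, 6, 8, 10, 3, 12, 11, 7]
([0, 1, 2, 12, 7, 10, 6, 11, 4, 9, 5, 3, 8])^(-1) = (3 11 7 4 8 12)(5 10)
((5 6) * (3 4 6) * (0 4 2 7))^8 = ((0 4 6 5 3 2 7))^8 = (0 4 6 5 3 2 7)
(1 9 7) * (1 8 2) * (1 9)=(2 9 7 8)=[0, 1, 9, 3, 4, 5, 6, 8, 2, 7]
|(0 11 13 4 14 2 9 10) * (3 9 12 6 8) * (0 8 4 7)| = 20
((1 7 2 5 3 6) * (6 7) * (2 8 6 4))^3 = (1 5 8 4 3 6 2 7)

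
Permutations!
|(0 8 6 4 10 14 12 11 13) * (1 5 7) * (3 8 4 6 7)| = |(0 4 10 14 12 11 13)(1 5 3 8 7)| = 35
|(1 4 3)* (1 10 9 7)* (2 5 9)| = |(1 4 3 10 2 5 9 7)| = 8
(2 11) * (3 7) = (2 11)(3 7) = [0, 1, 11, 7, 4, 5, 6, 3, 8, 9, 10, 2]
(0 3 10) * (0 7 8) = (0 3 10 7 8) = [3, 1, 2, 10, 4, 5, 6, 8, 0, 9, 7]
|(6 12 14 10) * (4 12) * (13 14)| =|(4 12 13 14 10 6)| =6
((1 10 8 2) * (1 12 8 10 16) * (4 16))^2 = (1 16 4)(2 8 12)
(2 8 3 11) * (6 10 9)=(2 8 3 11)(6 10 9)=[0, 1, 8, 11, 4, 5, 10, 7, 3, 6, 9, 2]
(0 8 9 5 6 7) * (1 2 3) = [8, 2, 3, 1, 4, 6, 7, 0, 9, 5] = (0 8 9 5 6 7)(1 2 3)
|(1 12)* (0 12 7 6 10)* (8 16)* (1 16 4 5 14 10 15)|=8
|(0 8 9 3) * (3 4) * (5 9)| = |(0 8 5 9 4 3)| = 6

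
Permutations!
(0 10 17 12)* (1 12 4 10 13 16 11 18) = (0 13 16 11 18 1 12)(4 10 17) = [13, 12, 2, 3, 10, 5, 6, 7, 8, 9, 17, 18, 0, 16, 14, 15, 11, 4, 1]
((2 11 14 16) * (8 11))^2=(2 11 16 8 14)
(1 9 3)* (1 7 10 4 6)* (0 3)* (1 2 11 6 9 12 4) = [3, 12, 11, 7, 9, 5, 2, 10, 8, 0, 1, 6, 4] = (0 3 7 10 1 12 4 9)(2 11 6)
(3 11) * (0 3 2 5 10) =(0 3 11 2 5 10) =[3, 1, 5, 11, 4, 10, 6, 7, 8, 9, 0, 2]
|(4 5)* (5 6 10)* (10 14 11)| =|(4 6 14 11 10 5)| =6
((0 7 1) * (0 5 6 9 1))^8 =(9) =((0 7)(1 5 6 9))^8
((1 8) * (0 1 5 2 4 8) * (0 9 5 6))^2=((0 1 9 5 2 4 8 6))^2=(0 9 2 8)(1 5 4 6)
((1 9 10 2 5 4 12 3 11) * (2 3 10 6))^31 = ((1 9 6 2 5 4 12 10 3 11))^31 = (1 9 6 2 5 4 12 10 3 11)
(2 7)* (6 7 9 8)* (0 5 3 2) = [5, 1, 9, 2, 4, 3, 7, 0, 6, 8] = (0 5 3 2 9 8 6 7)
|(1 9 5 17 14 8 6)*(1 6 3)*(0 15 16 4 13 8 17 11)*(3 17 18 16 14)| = |(0 15 14 18 16 4 13 8 17 3 1 9 5 11)| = 14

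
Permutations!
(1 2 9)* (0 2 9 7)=[2, 9, 7, 3, 4, 5, 6, 0, 8, 1]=(0 2 7)(1 9)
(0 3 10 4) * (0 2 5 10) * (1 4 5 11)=[3, 4, 11, 0, 2, 10, 6, 7, 8, 9, 5, 1]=(0 3)(1 4 2 11)(5 10)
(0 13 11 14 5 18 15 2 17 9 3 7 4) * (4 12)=(0 13 11 14 5 18 15 2 17 9 3 7 12 4)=[13, 1, 17, 7, 0, 18, 6, 12, 8, 3, 10, 14, 4, 11, 5, 2, 16, 9, 15]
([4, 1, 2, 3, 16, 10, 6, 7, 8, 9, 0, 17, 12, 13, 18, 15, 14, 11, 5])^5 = [5, 1, 2, 3, 10, 14, 6, 7, 8, 9, 18, 17, 12, 13, 4, 15, 0, 11, 16]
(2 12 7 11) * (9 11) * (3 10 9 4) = (2 12 7 4 3 10 9 11) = [0, 1, 12, 10, 3, 5, 6, 4, 8, 11, 9, 2, 7]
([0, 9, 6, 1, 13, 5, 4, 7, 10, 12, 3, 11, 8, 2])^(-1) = (1 3 10 8 12 9)(2 13 4 6)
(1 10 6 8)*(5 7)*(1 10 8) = (1 8 10 6)(5 7) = [0, 8, 2, 3, 4, 7, 1, 5, 10, 9, 6]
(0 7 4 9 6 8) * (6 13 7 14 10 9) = (0 14 10 9 13 7 4 6 8) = [14, 1, 2, 3, 6, 5, 8, 4, 0, 13, 9, 11, 12, 7, 10]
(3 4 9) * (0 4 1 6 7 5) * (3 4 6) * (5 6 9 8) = [9, 3, 2, 1, 8, 0, 7, 6, 5, 4] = (0 9 4 8 5)(1 3)(6 7)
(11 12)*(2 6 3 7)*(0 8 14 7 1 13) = (0 8 14 7 2 6 3 1 13)(11 12) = [8, 13, 6, 1, 4, 5, 3, 2, 14, 9, 10, 12, 11, 0, 7]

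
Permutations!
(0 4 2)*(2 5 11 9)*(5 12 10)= (0 4 12 10 5 11 9 2)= [4, 1, 0, 3, 12, 11, 6, 7, 8, 2, 5, 9, 10]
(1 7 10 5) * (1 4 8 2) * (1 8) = [0, 7, 8, 3, 1, 4, 6, 10, 2, 9, 5] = (1 7 10 5 4)(2 8)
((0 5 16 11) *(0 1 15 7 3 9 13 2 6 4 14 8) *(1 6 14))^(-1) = (0 8 14 2 13 9 3 7 15 1 4 6 11 16 5)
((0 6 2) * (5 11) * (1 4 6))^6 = ((0 1 4 6 2)(5 11))^6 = (11)(0 1 4 6 2)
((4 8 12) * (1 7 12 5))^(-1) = ((1 7 12 4 8 5))^(-1) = (1 5 8 4 12 7)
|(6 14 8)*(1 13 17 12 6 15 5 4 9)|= 11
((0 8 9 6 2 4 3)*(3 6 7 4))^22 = (0 2 4 9)(3 6 7 8)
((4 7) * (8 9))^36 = (9)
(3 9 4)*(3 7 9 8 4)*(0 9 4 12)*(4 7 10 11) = (0 9 3 8 12)(4 10 11) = [9, 1, 2, 8, 10, 5, 6, 7, 12, 3, 11, 4, 0]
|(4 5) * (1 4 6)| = 4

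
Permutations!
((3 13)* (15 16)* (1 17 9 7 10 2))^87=((1 17 9 7 10 2)(3 13)(15 16))^87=(1 7)(2 9)(3 13)(10 17)(15 16)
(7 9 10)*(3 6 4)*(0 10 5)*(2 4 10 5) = [5, 1, 4, 6, 3, 0, 10, 9, 8, 2, 7] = (0 5)(2 4 3 6 10 7 9)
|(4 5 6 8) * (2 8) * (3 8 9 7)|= 8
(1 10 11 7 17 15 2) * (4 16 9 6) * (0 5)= (0 5)(1 10 11 7 17 15 2)(4 16 9 6)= [5, 10, 1, 3, 16, 0, 4, 17, 8, 6, 11, 7, 12, 13, 14, 2, 9, 15]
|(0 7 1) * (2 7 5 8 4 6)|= |(0 5 8 4 6 2 7 1)|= 8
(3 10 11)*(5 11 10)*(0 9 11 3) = [9, 1, 2, 5, 4, 3, 6, 7, 8, 11, 10, 0] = (0 9 11)(3 5)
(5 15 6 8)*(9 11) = (5 15 6 8)(9 11) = [0, 1, 2, 3, 4, 15, 8, 7, 5, 11, 10, 9, 12, 13, 14, 6]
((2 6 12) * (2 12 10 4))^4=(12)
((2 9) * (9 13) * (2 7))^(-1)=(2 7 9 13)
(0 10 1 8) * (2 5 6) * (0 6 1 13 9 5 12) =(0 10 13 9 5 1 8 6 2 12) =[10, 8, 12, 3, 4, 1, 2, 7, 6, 5, 13, 11, 0, 9]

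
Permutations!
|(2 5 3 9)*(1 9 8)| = 6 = |(1 9 2 5 3 8)|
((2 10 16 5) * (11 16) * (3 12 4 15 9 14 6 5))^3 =((2 10 11 16 3 12 4 15 9 14 6 5))^3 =(2 16 4 14)(3 15 6 10)(5 11 12 9)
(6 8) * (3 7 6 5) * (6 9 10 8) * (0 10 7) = (0 10 8 5 3)(7 9) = [10, 1, 2, 0, 4, 3, 6, 9, 5, 7, 8]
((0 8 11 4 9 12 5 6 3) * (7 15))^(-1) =(0 3 6 5 12 9 4 11 8)(7 15)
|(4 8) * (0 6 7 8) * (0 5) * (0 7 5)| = |(0 6 5 7 8 4)| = 6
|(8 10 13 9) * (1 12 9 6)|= |(1 12 9 8 10 13 6)|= 7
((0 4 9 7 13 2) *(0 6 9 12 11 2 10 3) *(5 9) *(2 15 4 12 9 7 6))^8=((0 12 11 15 4 9 6 5 7 13 10 3))^8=(0 7 4)(3 5 15)(6 11 10)(9 12 13)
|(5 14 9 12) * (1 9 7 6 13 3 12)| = 14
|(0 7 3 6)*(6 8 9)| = 6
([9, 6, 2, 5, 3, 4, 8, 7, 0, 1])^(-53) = (0 1 8 9 6)(3 5 4)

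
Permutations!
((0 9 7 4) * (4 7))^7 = (0 9 4)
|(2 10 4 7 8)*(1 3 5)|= 15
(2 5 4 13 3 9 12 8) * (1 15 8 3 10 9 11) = (1 15 8 2 5 4 13 10 9 12 3 11) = [0, 15, 5, 11, 13, 4, 6, 7, 2, 12, 9, 1, 3, 10, 14, 8]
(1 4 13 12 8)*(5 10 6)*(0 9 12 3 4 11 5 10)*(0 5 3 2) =(0 9 12 8 1 11 3 4 13 2)(6 10) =[9, 11, 0, 4, 13, 5, 10, 7, 1, 12, 6, 3, 8, 2]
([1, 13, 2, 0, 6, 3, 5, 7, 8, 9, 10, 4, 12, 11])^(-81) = (0 3 5 6 4 11 13 1)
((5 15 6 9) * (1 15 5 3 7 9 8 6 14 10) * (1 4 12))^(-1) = ((1 15 14 10 4 12)(3 7 9)(6 8))^(-1) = (1 12 4 10 14 15)(3 9 7)(6 8)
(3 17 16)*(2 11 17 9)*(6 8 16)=(2 11 17 6 8 16 3 9)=[0, 1, 11, 9, 4, 5, 8, 7, 16, 2, 10, 17, 12, 13, 14, 15, 3, 6]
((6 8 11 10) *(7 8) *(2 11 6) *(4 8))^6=(11)(4 6)(7 8)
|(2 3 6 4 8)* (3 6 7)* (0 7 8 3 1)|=|(0 7 1)(2 6 4 3 8)|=15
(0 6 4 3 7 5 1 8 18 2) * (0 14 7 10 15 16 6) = (1 8 18 2 14 7 5)(3 10 15 16 6 4) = [0, 8, 14, 10, 3, 1, 4, 5, 18, 9, 15, 11, 12, 13, 7, 16, 6, 17, 2]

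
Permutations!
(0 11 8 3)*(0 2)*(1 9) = (0 11 8 3 2)(1 9) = [11, 9, 0, 2, 4, 5, 6, 7, 3, 1, 10, 8]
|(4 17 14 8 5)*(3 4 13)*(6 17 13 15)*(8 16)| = |(3 4 13)(5 15 6 17 14 16 8)| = 21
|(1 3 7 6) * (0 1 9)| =|(0 1 3 7 6 9)| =6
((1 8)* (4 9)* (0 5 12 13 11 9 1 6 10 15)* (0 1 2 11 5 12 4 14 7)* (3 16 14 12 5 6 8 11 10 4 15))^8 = (0 6)(1 10)(2 15)(3 11)(4 5)(7 13)(9 16)(12 14)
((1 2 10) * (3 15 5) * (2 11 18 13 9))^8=(1 11 18 13 9 2 10)(3 5 15)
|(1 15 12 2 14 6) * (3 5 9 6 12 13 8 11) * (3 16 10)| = 33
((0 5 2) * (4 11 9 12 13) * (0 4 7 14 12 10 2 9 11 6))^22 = (0 5 9 10 2 4 6)(7 12)(13 14)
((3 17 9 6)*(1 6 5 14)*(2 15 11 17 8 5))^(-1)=((1 6 3 8 5 14)(2 15 11 17 9))^(-1)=(1 14 5 8 3 6)(2 9 17 11 15)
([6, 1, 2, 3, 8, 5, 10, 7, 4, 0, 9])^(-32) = (10)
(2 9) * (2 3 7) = (2 9 3 7) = [0, 1, 9, 7, 4, 5, 6, 2, 8, 3]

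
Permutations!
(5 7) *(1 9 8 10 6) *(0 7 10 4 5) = (0 7)(1 9 8 4 5 10 6) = [7, 9, 2, 3, 5, 10, 1, 0, 4, 8, 6]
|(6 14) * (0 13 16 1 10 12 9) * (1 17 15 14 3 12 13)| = |(0 1 10 13 16 17 15 14 6 3 12 9)| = 12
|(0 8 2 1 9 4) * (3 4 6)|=|(0 8 2 1 9 6 3 4)|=8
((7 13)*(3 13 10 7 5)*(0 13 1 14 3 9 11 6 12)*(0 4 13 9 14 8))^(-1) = (0 8 1 3 14 5 13 4 12 6 11 9)(7 10) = ((0 9 11 6 12 4 13 5 14 3 1 8)(7 10))^(-1)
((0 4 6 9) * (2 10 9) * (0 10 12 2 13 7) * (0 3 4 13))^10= (0 4 7)(3 13 6)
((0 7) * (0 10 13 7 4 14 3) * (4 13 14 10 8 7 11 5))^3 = ((0 13 11 5 4 10 14 3)(7 8))^3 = (0 5 14 13 4 3 11 10)(7 8)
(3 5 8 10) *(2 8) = (2 8 10 3 5) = [0, 1, 8, 5, 4, 2, 6, 7, 10, 9, 3]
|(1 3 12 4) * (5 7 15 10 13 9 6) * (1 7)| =11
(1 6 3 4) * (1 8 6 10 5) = (1 10 5)(3 4 8 6) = [0, 10, 2, 4, 8, 1, 3, 7, 6, 9, 5]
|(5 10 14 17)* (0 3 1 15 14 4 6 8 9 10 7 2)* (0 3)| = 40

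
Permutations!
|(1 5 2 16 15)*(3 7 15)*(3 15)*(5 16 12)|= 6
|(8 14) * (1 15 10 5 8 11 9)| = 8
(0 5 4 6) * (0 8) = (0 5 4 6 8) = [5, 1, 2, 3, 6, 4, 8, 7, 0]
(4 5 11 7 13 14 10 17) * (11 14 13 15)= [0, 1, 2, 3, 5, 14, 6, 15, 8, 9, 17, 7, 12, 13, 10, 11, 16, 4]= (4 5 14 10 17)(7 15 11)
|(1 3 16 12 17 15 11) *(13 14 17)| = |(1 3 16 12 13 14 17 15 11)| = 9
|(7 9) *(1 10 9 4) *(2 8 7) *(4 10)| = 10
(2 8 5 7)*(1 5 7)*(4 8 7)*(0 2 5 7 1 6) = (0 2 1 7 5 6)(4 8) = [2, 7, 1, 3, 8, 6, 0, 5, 4]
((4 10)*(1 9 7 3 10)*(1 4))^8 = ((1 9 7 3 10))^8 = (1 3 9 10 7)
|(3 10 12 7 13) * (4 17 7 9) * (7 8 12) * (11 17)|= 12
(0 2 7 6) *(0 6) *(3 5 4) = (0 2 7)(3 5 4) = [2, 1, 7, 5, 3, 4, 6, 0]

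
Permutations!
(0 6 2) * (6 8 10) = (0 8 10 6 2) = [8, 1, 0, 3, 4, 5, 2, 7, 10, 9, 6]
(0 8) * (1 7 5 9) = (0 8)(1 7 5 9) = [8, 7, 2, 3, 4, 9, 6, 5, 0, 1]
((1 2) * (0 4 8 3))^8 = ((0 4 8 3)(1 2))^8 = (8)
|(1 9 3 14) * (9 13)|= |(1 13 9 3 14)|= 5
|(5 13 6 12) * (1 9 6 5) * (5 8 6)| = |(1 9 5 13 8 6 12)| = 7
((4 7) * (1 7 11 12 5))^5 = (1 5 12 11 4 7)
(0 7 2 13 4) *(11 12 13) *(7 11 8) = (0 11 12 13 4)(2 8 7) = [11, 1, 8, 3, 0, 5, 6, 2, 7, 9, 10, 12, 13, 4]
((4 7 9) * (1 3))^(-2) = (4 7 9)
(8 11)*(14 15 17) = [0, 1, 2, 3, 4, 5, 6, 7, 11, 9, 10, 8, 12, 13, 15, 17, 16, 14] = (8 11)(14 15 17)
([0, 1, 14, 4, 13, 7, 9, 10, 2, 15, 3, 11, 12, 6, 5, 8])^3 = (2 7 4 9)(3 6 8 5)(10 13 15 14)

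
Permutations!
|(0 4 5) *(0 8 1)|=|(0 4 5 8 1)|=5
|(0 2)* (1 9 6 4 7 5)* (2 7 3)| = 9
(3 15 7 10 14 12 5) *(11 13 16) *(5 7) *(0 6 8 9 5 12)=(0 6 8 9 5 3 15 12 7 10 14)(11 13 16)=[6, 1, 2, 15, 4, 3, 8, 10, 9, 5, 14, 13, 7, 16, 0, 12, 11]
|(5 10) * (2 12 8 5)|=|(2 12 8 5 10)|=5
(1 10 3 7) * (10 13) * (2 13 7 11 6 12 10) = (1 7)(2 13)(3 11 6 12 10) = [0, 7, 13, 11, 4, 5, 12, 1, 8, 9, 3, 6, 10, 2]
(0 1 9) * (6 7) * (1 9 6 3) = (0 9)(1 6 7 3) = [9, 6, 2, 1, 4, 5, 7, 3, 8, 0]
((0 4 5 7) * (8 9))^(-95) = (0 4 5 7)(8 9)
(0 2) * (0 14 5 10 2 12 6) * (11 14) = (0 12 6)(2 11 14 5 10) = [12, 1, 11, 3, 4, 10, 0, 7, 8, 9, 2, 14, 6, 13, 5]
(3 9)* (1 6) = [0, 6, 2, 9, 4, 5, 1, 7, 8, 3] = (1 6)(3 9)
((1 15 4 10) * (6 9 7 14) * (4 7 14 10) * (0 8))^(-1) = (0 8)(1 10 7 15)(6 14 9)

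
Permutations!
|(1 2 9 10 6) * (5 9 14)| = 7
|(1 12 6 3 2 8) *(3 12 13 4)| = 6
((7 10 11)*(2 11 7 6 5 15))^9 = (2 15 5 6 11)(7 10)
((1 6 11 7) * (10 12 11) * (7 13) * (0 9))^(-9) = (0 9)(1 13 12 6 7 11 10)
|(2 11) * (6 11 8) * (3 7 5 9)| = 4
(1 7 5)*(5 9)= [0, 7, 2, 3, 4, 1, 6, 9, 8, 5]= (1 7 9 5)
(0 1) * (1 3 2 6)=(0 3 2 6 1)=[3, 0, 6, 2, 4, 5, 1]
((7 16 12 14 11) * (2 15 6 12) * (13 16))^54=((2 15 6 12 14 11 7 13 16))^54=(16)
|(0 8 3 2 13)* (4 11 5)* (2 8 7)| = |(0 7 2 13)(3 8)(4 11 5)| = 12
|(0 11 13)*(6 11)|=|(0 6 11 13)|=4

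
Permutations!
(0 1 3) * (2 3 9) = (0 1 9 2 3) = [1, 9, 3, 0, 4, 5, 6, 7, 8, 2]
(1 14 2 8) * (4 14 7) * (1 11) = (1 7 4 14 2 8 11) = [0, 7, 8, 3, 14, 5, 6, 4, 11, 9, 10, 1, 12, 13, 2]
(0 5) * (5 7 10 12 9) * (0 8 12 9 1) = (0 7 10 9 5 8 12 1) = [7, 0, 2, 3, 4, 8, 6, 10, 12, 5, 9, 11, 1]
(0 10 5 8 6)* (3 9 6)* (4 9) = [10, 1, 2, 4, 9, 8, 0, 7, 3, 6, 5] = (0 10 5 8 3 4 9 6)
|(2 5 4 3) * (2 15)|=|(2 5 4 3 15)|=5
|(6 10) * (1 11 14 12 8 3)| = 6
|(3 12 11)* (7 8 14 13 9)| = 15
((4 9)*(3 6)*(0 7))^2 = (9)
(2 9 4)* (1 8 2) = [0, 8, 9, 3, 1, 5, 6, 7, 2, 4] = (1 8 2 9 4)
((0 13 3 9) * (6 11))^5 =((0 13 3 9)(6 11))^5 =(0 13 3 9)(6 11)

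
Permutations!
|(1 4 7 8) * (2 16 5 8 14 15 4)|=|(1 2 16 5 8)(4 7 14 15)|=20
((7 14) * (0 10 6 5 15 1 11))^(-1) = ((0 10 6 5 15 1 11)(7 14))^(-1) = (0 11 1 15 5 6 10)(7 14)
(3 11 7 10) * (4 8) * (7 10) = [0, 1, 2, 11, 8, 5, 6, 7, 4, 9, 3, 10] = (3 11 10)(4 8)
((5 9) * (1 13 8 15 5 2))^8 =((1 13 8 15 5 9 2))^8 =(1 13 8 15 5 9 2)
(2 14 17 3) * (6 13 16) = (2 14 17 3)(6 13 16) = [0, 1, 14, 2, 4, 5, 13, 7, 8, 9, 10, 11, 12, 16, 17, 15, 6, 3]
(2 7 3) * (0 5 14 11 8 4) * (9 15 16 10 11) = [5, 1, 7, 2, 0, 14, 6, 3, 4, 15, 11, 8, 12, 13, 9, 16, 10] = (0 5 14 9 15 16 10 11 8 4)(2 7 3)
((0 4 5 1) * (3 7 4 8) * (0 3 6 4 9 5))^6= (0 6)(1 3 7 9 5)(4 8)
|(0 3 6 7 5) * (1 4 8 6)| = |(0 3 1 4 8 6 7 5)| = 8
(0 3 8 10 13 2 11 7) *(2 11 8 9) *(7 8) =(0 3 9 2 7)(8 10 13 11) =[3, 1, 7, 9, 4, 5, 6, 0, 10, 2, 13, 8, 12, 11]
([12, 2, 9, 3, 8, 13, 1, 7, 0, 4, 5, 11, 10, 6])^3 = [5, 4, 8, 3, 12, 1, 9, 7, 10, 0, 6, 11, 13, 2]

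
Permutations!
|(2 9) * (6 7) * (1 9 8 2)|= |(1 9)(2 8)(6 7)|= 2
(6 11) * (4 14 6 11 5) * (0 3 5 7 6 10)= (0 3 5 4 14 10)(6 7)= [3, 1, 2, 5, 14, 4, 7, 6, 8, 9, 0, 11, 12, 13, 10]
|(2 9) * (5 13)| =|(2 9)(5 13)| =2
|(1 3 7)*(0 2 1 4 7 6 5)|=6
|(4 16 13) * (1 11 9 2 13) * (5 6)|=14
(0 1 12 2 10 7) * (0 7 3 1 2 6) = (0 2 10 3 1 12 6) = [2, 12, 10, 1, 4, 5, 0, 7, 8, 9, 3, 11, 6]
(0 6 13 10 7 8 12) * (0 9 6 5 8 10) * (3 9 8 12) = [5, 1, 2, 9, 4, 12, 13, 10, 3, 6, 7, 11, 8, 0] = (0 5 12 8 3 9 6 13)(7 10)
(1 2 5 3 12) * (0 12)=(0 12 1 2 5 3)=[12, 2, 5, 0, 4, 3, 6, 7, 8, 9, 10, 11, 1]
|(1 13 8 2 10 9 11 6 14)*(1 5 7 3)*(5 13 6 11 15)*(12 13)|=13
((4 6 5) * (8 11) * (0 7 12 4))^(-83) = (0 7 12 4 6 5)(8 11)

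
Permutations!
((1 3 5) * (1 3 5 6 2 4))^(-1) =(1 4 2 6 3 5)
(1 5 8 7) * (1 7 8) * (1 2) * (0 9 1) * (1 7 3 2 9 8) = (0 8 1 5 9 7 3 2) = [8, 5, 0, 2, 4, 9, 6, 3, 1, 7]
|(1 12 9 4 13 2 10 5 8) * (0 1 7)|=|(0 1 12 9 4 13 2 10 5 8 7)|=11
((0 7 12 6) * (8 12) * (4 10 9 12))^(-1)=(0 6 12 9 10 4 8 7)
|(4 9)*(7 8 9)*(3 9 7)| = |(3 9 4)(7 8)| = 6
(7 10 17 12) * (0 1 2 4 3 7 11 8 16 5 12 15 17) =(0 1 2 4 3 7 10)(5 12 11 8 16)(15 17) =[1, 2, 4, 7, 3, 12, 6, 10, 16, 9, 0, 8, 11, 13, 14, 17, 5, 15]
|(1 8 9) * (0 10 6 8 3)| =7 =|(0 10 6 8 9 1 3)|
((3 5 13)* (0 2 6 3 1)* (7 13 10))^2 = ((0 2 6 3 5 10 7 13 1))^2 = (0 6 5 7 1 2 3 10 13)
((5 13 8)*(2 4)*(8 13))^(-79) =(13)(2 4)(5 8)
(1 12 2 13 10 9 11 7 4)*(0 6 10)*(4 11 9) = (0 6 10 4 1 12 2 13)(7 11) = [6, 12, 13, 3, 1, 5, 10, 11, 8, 9, 4, 7, 2, 0]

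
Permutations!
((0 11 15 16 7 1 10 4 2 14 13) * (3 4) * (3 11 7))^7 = (0 3 1 2 11 13 16 7 4 10 14 15)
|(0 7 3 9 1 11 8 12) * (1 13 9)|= 14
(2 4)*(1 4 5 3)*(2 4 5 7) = (1 5 3)(2 7) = [0, 5, 7, 1, 4, 3, 6, 2]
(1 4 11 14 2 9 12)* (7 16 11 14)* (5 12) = (1 4 14 2 9 5 12)(7 16 11) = [0, 4, 9, 3, 14, 12, 6, 16, 8, 5, 10, 7, 1, 13, 2, 15, 11]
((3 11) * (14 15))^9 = ((3 11)(14 15))^9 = (3 11)(14 15)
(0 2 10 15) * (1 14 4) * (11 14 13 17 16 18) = (0 2 10 15)(1 13 17 16 18 11 14 4) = [2, 13, 10, 3, 1, 5, 6, 7, 8, 9, 15, 14, 12, 17, 4, 0, 18, 16, 11]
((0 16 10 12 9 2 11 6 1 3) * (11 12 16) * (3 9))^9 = ((0 11 6 1 9 2 12 3)(10 16))^9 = (0 11 6 1 9 2 12 3)(10 16)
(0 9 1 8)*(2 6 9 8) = (0 8)(1 2 6 9) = [8, 2, 6, 3, 4, 5, 9, 7, 0, 1]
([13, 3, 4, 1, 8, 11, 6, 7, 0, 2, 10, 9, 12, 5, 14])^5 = [2, 3, 5, 1, 11, 8, 6, 7, 9, 13, 10, 0, 12, 4, 14]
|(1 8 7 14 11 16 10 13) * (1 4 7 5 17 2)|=|(1 8 5 17 2)(4 7 14 11 16 10 13)|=35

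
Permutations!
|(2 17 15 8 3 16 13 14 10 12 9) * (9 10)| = 18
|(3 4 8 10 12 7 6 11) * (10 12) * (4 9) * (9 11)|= |(3 11)(4 8 12 7 6 9)|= 6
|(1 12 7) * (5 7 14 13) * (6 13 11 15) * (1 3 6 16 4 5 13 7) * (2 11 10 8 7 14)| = 24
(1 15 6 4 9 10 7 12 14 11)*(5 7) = [0, 15, 2, 3, 9, 7, 4, 12, 8, 10, 5, 1, 14, 13, 11, 6] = (1 15 6 4 9 10 5 7 12 14 11)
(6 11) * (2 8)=(2 8)(6 11)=[0, 1, 8, 3, 4, 5, 11, 7, 2, 9, 10, 6]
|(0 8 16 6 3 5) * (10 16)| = 7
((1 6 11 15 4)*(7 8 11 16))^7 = ((1 6 16 7 8 11 15 4))^7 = (1 4 15 11 8 7 16 6)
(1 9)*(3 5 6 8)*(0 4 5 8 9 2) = (0 4 5 6 9 1 2)(3 8) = [4, 2, 0, 8, 5, 6, 9, 7, 3, 1]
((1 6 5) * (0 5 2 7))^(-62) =((0 5 1 6 2 7))^(-62) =(0 2 1)(5 7 6)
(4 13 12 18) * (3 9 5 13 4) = (3 9 5 13 12 18) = [0, 1, 2, 9, 4, 13, 6, 7, 8, 5, 10, 11, 18, 12, 14, 15, 16, 17, 3]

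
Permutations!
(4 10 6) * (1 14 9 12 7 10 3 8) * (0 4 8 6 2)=(0 4 3 6 8 1 14 9 12 7 10 2)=[4, 14, 0, 6, 3, 5, 8, 10, 1, 12, 2, 11, 7, 13, 9]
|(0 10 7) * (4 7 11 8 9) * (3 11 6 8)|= |(0 10 6 8 9 4 7)(3 11)|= 14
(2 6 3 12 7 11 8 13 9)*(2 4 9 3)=(2 6)(3 12 7 11 8 13)(4 9)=[0, 1, 6, 12, 9, 5, 2, 11, 13, 4, 10, 8, 7, 3]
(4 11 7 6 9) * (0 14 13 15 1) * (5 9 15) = [14, 0, 2, 3, 11, 9, 15, 6, 8, 4, 10, 7, 12, 5, 13, 1] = (0 14 13 5 9 4 11 7 6 15 1)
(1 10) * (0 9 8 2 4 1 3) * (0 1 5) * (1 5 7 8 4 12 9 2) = (0 2 12 9 4 7 8 1 10 3 5) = [2, 10, 12, 5, 7, 0, 6, 8, 1, 4, 3, 11, 9]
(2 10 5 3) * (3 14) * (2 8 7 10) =(3 8 7 10 5 14) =[0, 1, 2, 8, 4, 14, 6, 10, 7, 9, 5, 11, 12, 13, 3]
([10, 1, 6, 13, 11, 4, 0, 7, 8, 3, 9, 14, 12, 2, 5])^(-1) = (0 6 2 13 3 9 10)(4 5 14 11)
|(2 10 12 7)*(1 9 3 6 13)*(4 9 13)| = 4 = |(1 13)(2 10 12 7)(3 6 4 9)|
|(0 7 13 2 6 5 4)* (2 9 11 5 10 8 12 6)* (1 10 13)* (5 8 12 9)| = 9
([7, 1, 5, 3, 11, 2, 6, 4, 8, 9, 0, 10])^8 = [11, 1, 2, 3, 0, 5, 6, 10, 8, 9, 4, 7]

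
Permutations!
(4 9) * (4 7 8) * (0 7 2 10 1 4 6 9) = (0 7 8 6 9 2 10 1 4) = [7, 4, 10, 3, 0, 5, 9, 8, 6, 2, 1]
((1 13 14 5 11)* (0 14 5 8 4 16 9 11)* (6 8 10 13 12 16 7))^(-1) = (0 5 13 10 14)(1 11 9 16 12)(4 8 6 7)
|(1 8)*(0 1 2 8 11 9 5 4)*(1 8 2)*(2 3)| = 14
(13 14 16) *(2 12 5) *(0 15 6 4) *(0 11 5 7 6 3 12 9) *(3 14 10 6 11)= (0 15 14 16 13 10 6 4 3 12 7 11 5 2 9)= [15, 1, 9, 12, 3, 2, 4, 11, 8, 0, 6, 5, 7, 10, 16, 14, 13]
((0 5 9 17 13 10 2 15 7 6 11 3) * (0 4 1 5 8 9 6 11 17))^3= ((0 8 9)(1 5 6 17 13 10 2 15 7 11 3 4))^3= (1 17 2 11)(3 5 13 15)(4 6 10 7)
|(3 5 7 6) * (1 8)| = |(1 8)(3 5 7 6)| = 4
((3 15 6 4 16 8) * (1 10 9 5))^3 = ((1 10 9 5)(3 15 6 4 16 8))^3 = (1 5 9 10)(3 4)(6 8)(15 16)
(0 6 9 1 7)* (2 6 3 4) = (0 3 4 2 6 9 1 7) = [3, 7, 6, 4, 2, 5, 9, 0, 8, 1]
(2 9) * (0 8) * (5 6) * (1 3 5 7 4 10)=(0 8)(1 3 5 6 7 4 10)(2 9)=[8, 3, 9, 5, 10, 6, 7, 4, 0, 2, 1]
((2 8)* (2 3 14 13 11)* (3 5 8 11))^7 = ((2 11)(3 14 13)(5 8))^7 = (2 11)(3 14 13)(5 8)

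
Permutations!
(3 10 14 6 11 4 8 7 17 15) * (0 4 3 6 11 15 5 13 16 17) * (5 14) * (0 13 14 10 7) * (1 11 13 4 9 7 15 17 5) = (0 9 7 4 8)(1 11 3 15 6 17 10)(5 14 13 16) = [9, 11, 2, 15, 8, 14, 17, 4, 0, 7, 1, 3, 12, 16, 13, 6, 5, 10]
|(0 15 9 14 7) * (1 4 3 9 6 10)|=10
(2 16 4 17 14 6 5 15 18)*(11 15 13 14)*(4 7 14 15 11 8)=(2 16 7 14 6 5 13 15 18)(4 17 8)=[0, 1, 16, 3, 17, 13, 5, 14, 4, 9, 10, 11, 12, 15, 6, 18, 7, 8, 2]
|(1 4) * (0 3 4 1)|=|(0 3 4)|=3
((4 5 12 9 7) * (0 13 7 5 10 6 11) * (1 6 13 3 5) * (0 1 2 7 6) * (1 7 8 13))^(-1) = ((0 3 5 12 9 2 8 13 6 11 7 4 10 1))^(-1) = (0 1 10 4 7 11 6 13 8 2 9 12 5 3)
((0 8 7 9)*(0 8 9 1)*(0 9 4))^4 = (9)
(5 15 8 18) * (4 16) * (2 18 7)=[0, 1, 18, 3, 16, 15, 6, 2, 7, 9, 10, 11, 12, 13, 14, 8, 4, 17, 5]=(2 18 5 15 8 7)(4 16)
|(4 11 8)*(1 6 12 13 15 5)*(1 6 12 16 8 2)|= 11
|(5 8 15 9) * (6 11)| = 4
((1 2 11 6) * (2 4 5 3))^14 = (11)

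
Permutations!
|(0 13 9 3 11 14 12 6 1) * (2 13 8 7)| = 12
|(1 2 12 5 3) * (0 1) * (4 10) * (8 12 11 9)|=18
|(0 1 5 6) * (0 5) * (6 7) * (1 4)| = 3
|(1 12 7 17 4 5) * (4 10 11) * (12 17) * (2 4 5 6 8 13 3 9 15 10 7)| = |(1 17 7 12 2 4 6 8 13 3 9 15 10 11 5)| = 15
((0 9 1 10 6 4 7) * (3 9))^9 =((0 3 9 1 10 6 4 7))^9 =(0 3 9 1 10 6 4 7)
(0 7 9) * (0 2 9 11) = (0 7 11)(2 9) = [7, 1, 9, 3, 4, 5, 6, 11, 8, 2, 10, 0]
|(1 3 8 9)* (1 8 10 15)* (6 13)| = |(1 3 10 15)(6 13)(8 9)| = 4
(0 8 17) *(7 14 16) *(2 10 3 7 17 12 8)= (0 2 10 3 7 14 16 17)(8 12)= [2, 1, 10, 7, 4, 5, 6, 14, 12, 9, 3, 11, 8, 13, 16, 15, 17, 0]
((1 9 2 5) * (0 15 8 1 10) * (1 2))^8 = (0 8 5)(2 10 15)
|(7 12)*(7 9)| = 3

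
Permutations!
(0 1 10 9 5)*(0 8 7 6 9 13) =(0 1 10 13)(5 8 7 6 9) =[1, 10, 2, 3, 4, 8, 9, 6, 7, 5, 13, 11, 12, 0]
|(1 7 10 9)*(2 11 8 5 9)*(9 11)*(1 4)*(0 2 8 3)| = 11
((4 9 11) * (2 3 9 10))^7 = ((2 3 9 11 4 10))^7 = (2 3 9 11 4 10)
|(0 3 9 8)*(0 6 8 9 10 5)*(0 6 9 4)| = 8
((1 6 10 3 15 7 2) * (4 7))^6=((1 6 10 3 15 4 7 2))^6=(1 7 15 10)(2 4 3 6)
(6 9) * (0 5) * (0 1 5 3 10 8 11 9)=(0 3 10 8 11 9 6)(1 5)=[3, 5, 2, 10, 4, 1, 0, 7, 11, 6, 8, 9]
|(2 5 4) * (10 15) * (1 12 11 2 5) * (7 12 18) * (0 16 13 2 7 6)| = 42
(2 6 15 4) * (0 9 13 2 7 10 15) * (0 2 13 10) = [9, 1, 6, 3, 7, 5, 2, 0, 8, 10, 15, 11, 12, 13, 14, 4] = (0 9 10 15 4 7)(2 6)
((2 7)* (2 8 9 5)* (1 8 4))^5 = ((1 8 9 5 2 7 4))^5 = (1 7 5 8 4 2 9)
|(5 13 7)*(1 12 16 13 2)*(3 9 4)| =21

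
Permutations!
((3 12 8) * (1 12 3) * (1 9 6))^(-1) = (1 6 9 8 12)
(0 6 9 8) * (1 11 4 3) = (0 6 9 8)(1 11 4 3) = [6, 11, 2, 1, 3, 5, 9, 7, 0, 8, 10, 4]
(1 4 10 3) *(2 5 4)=(1 2 5 4 10 3)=[0, 2, 5, 1, 10, 4, 6, 7, 8, 9, 3]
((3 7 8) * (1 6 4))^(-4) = ((1 6 4)(3 7 8))^(-4) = (1 4 6)(3 8 7)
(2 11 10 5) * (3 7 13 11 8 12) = (2 8 12 3 7 13 11 10 5) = [0, 1, 8, 7, 4, 2, 6, 13, 12, 9, 5, 10, 3, 11]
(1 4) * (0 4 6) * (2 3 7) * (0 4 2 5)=(0 2 3 7 5)(1 6 4)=[2, 6, 3, 7, 1, 0, 4, 5]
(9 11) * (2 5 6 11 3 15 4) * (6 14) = (2 5 14 6 11 9 3 15 4) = [0, 1, 5, 15, 2, 14, 11, 7, 8, 3, 10, 9, 12, 13, 6, 4]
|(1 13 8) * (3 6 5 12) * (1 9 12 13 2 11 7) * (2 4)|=|(1 4 2 11 7)(3 6 5 13 8 9 12)|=35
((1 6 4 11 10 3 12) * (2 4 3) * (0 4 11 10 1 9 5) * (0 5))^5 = ((0 4 10 2 11 1 6 3 12 9))^5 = (0 1)(2 12)(3 10)(4 6)(9 11)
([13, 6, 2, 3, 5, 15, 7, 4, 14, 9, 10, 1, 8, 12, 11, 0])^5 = [11, 15, 2, 3, 12, 8, 0, 13, 7, 9, 10, 5, 6, 1, 4, 14]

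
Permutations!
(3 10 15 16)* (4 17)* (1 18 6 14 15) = (1 18 6 14 15 16 3 10)(4 17) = [0, 18, 2, 10, 17, 5, 14, 7, 8, 9, 1, 11, 12, 13, 15, 16, 3, 4, 6]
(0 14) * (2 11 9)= (0 14)(2 11 9)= [14, 1, 11, 3, 4, 5, 6, 7, 8, 2, 10, 9, 12, 13, 0]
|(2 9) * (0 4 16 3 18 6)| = 6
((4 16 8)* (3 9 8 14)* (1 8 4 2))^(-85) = ((1 8 2)(3 9 4 16 14))^(-85) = (16)(1 2 8)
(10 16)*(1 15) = (1 15)(10 16) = [0, 15, 2, 3, 4, 5, 6, 7, 8, 9, 16, 11, 12, 13, 14, 1, 10]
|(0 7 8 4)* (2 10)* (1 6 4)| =|(0 7 8 1 6 4)(2 10)| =6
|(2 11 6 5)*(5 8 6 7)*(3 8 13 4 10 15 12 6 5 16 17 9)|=|(2 11 7 16 17 9 3 8 5)(4 10 15 12 6 13)|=18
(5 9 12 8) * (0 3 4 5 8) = (0 3 4 5 9 12) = [3, 1, 2, 4, 5, 9, 6, 7, 8, 12, 10, 11, 0]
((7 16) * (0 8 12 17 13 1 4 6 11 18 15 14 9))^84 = (0 4 9 1 14 13 15 17 18 12 11 8 6)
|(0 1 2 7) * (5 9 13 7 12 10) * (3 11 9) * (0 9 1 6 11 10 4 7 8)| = 33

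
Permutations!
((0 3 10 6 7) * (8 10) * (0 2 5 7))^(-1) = ((0 3 8 10 6)(2 5 7))^(-1) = (0 6 10 8 3)(2 7 5)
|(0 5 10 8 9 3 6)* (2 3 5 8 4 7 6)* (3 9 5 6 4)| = |(0 8 5 10 3 2 9 6)(4 7)| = 8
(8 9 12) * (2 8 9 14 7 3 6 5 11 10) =(2 8 14 7 3 6 5 11 10)(9 12) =[0, 1, 8, 6, 4, 11, 5, 3, 14, 12, 2, 10, 9, 13, 7]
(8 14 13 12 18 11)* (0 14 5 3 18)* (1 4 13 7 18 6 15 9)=[14, 4, 2, 6, 13, 3, 15, 18, 5, 1, 10, 8, 0, 12, 7, 9, 16, 17, 11]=(0 14 7 18 11 8 5 3 6 15 9 1 4 13 12)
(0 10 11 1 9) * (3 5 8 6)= (0 10 11 1 9)(3 5 8 6)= [10, 9, 2, 5, 4, 8, 3, 7, 6, 0, 11, 1]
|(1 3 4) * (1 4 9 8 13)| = |(1 3 9 8 13)| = 5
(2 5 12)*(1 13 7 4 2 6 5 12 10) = (1 13 7 4 2 12 6 5 10) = [0, 13, 12, 3, 2, 10, 5, 4, 8, 9, 1, 11, 6, 7]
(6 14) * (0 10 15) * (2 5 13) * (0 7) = (0 10 15 7)(2 5 13)(6 14) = [10, 1, 5, 3, 4, 13, 14, 0, 8, 9, 15, 11, 12, 2, 6, 7]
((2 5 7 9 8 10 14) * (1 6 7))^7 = (1 2 10 9 6 5 14 8 7)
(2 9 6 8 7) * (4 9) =(2 4 9 6 8 7) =[0, 1, 4, 3, 9, 5, 8, 2, 7, 6]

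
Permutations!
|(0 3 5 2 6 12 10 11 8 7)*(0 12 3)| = 20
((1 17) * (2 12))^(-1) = (1 17)(2 12)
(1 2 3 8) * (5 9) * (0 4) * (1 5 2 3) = [4, 3, 1, 8, 0, 9, 6, 7, 5, 2] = (0 4)(1 3 8 5 9 2)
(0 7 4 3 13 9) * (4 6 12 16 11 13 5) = (0 7 6 12 16 11 13 9)(3 5 4) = [7, 1, 2, 5, 3, 4, 12, 6, 8, 0, 10, 13, 16, 9, 14, 15, 11]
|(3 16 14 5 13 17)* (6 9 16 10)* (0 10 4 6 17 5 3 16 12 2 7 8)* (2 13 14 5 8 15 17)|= 16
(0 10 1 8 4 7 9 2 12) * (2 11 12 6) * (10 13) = (0 13 10 1 8 4 7 9 11 12)(2 6) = [13, 8, 6, 3, 7, 5, 2, 9, 4, 11, 1, 12, 0, 10]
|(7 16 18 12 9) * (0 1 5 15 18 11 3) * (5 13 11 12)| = |(0 1 13 11 3)(5 15 18)(7 16 12 9)| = 60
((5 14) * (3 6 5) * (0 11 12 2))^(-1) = (0 2 12 11)(3 14 5 6)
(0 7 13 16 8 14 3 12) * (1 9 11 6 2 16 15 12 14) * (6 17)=(0 7 13 15 12)(1 9 11 17 6 2 16 8)(3 14)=[7, 9, 16, 14, 4, 5, 2, 13, 1, 11, 10, 17, 0, 15, 3, 12, 8, 6]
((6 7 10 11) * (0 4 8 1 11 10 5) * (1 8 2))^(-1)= (0 5 7 6 11 1 2 4)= ((0 4 2 1 11 6 7 5))^(-1)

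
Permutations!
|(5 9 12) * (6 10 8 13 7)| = 15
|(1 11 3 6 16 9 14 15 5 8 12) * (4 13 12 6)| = 42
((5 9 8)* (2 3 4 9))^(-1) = ((2 3 4 9 8 5))^(-1) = (2 5 8 9 4 3)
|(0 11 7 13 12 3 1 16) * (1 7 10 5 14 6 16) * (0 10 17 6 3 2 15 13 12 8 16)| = 44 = |(0 11 17 6)(2 15 13 8 16 10 5 14 3 7 12)|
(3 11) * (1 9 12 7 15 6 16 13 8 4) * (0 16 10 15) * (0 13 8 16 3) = (0 3 11)(1 9 12 7 13 16 8 4)(6 10 15) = [3, 9, 2, 11, 1, 5, 10, 13, 4, 12, 15, 0, 7, 16, 14, 6, 8]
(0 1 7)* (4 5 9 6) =(0 1 7)(4 5 9 6) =[1, 7, 2, 3, 5, 9, 4, 0, 8, 6]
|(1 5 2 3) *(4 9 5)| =|(1 4 9 5 2 3)| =6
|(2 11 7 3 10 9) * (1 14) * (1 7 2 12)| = 14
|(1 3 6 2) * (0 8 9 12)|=|(0 8 9 12)(1 3 6 2)|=4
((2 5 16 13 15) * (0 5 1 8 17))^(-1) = ((0 5 16 13 15 2 1 8 17))^(-1) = (0 17 8 1 2 15 13 16 5)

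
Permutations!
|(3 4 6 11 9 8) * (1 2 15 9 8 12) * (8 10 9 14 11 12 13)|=|(1 2 15 14 11 10 9 13 8 3 4 6 12)|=13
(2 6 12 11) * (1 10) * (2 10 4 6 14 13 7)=(1 4 6 12 11 10)(2 14 13 7)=[0, 4, 14, 3, 6, 5, 12, 2, 8, 9, 1, 10, 11, 7, 13]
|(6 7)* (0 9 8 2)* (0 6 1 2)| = |(0 9 8)(1 2 6 7)| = 12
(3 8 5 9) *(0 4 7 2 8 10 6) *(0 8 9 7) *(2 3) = (0 4)(2 9)(3 10 6 8 5 7) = [4, 1, 9, 10, 0, 7, 8, 3, 5, 2, 6]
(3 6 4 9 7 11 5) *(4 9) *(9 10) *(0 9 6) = [9, 1, 2, 0, 4, 3, 10, 11, 8, 7, 6, 5] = (0 9 7 11 5 3)(6 10)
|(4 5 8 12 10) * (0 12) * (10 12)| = 5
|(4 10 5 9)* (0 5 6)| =|(0 5 9 4 10 6)| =6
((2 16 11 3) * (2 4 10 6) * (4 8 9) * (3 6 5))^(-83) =(2 16 11 6)(3 8 9 4 10 5)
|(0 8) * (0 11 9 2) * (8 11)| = 4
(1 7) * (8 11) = [0, 7, 2, 3, 4, 5, 6, 1, 11, 9, 10, 8] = (1 7)(8 11)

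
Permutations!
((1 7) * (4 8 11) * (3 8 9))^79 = ((1 7)(3 8 11 4 9))^79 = (1 7)(3 9 4 11 8)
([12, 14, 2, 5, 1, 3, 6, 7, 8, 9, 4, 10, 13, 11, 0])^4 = [10, 13, 2, 3, 12, 5, 6, 7, 8, 9, 0, 14, 4, 1, 11]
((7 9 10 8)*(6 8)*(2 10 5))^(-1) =(2 5 9 7 8 6 10)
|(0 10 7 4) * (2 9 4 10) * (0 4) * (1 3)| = |(0 2 9)(1 3)(7 10)| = 6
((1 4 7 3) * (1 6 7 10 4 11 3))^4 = (1 7 6 3 11) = ((1 11 3 6 7)(4 10))^4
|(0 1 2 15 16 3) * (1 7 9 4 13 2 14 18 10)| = 36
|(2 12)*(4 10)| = |(2 12)(4 10)| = 2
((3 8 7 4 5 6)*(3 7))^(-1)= ((3 8)(4 5 6 7))^(-1)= (3 8)(4 7 6 5)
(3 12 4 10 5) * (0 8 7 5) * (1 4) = (0 8 7 5 3 12 1 4 10) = [8, 4, 2, 12, 10, 3, 6, 5, 7, 9, 0, 11, 1]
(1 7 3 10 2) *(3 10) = (1 7 10 2) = [0, 7, 1, 3, 4, 5, 6, 10, 8, 9, 2]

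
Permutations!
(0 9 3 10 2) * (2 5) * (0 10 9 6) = [6, 1, 10, 9, 4, 2, 0, 7, 8, 3, 5] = (0 6)(2 10 5)(3 9)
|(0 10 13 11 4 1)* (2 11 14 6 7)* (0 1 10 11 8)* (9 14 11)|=|(0 9 14 6 7 2 8)(4 10 13 11)|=28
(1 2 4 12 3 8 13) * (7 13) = (1 2 4 12 3 8 7 13) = [0, 2, 4, 8, 12, 5, 6, 13, 7, 9, 10, 11, 3, 1]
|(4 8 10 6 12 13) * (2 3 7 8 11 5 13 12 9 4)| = 11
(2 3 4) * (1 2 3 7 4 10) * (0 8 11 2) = [8, 0, 7, 10, 3, 5, 6, 4, 11, 9, 1, 2] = (0 8 11 2 7 4 3 10 1)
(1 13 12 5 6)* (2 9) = [0, 13, 9, 3, 4, 6, 1, 7, 8, 2, 10, 11, 5, 12] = (1 13 12 5 6)(2 9)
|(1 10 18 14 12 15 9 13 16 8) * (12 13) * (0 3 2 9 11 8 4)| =|(0 3 2 9 12 15 11 8 1 10 18 14 13 16 4)| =15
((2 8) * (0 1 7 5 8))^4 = ((0 1 7 5 8 2))^4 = (0 8 7)(1 2 5)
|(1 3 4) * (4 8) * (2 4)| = 5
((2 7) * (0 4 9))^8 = (0 9 4)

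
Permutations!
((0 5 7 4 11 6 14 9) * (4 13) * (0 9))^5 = ((0 5 7 13 4 11 6 14))^5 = (0 11 7 14 4 5 6 13)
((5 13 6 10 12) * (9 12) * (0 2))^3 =((0 2)(5 13 6 10 9 12))^3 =(0 2)(5 10)(6 12)(9 13)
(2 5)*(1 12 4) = (1 12 4)(2 5) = [0, 12, 5, 3, 1, 2, 6, 7, 8, 9, 10, 11, 4]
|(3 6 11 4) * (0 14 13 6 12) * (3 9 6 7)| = 12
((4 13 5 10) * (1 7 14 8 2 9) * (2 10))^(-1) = (1 9 2 5 13 4 10 8 14 7)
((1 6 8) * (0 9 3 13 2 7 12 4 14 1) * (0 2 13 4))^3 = (0 4 6 7 9 14 8 12 3 1 2)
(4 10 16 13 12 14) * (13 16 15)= (16)(4 10 15 13 12 14)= [0, 1, 2, 3, 10, 5, 6, 7, 8, 9, 15, 11, 14, 12, 4, 13, 16]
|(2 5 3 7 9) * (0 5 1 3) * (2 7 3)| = 2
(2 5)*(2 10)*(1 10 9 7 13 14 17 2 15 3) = (1 10 15 3)(2 5 9 7 13 14 17) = [0, 10, 5, 1, 4, 9, 6, 13, 8, 7, 15, 11, 12, 14, 17, 3, 16, 2]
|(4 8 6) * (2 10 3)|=|(2 10 3)(4 8 6)|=3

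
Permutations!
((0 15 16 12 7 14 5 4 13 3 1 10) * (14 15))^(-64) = ((0 14 5 4 13 3 1 10)(7 15 16 12))^(-64) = (16)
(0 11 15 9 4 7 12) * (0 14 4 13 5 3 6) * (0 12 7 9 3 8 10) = (0 11 15 3 6 12 14 4 9 13 5 8 10) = [11, 1, 2, 6, 9, 8, 12, 7, 10, 13, 0, 15, 14, 5, 4, 3]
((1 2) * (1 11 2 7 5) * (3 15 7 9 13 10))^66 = ((1 9 13 10 3 15 7 5)(2 11))^66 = (1 13 3 7)(5 9 10 15)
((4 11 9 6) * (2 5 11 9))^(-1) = ((2 5 11)(4 9 6))^(-1) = (2 11 5)(4 6 9)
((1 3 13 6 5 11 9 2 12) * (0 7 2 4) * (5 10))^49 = (0 11 6 1 7 9 10 3 2 4 5 13 12)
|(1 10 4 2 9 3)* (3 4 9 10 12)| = 12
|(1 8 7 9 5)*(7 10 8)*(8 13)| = 12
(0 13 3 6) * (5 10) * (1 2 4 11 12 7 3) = [13, 2, 4, 6, 11, 10, 0, 3, 8, 9, 5, 12, 7, 1] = (0 13 1 2 4 11 12 7 3 6)(5 10)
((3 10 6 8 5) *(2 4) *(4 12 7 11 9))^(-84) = (12)(3 10 6 8 5)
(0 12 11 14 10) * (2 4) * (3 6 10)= (0 12 11 14 3 6 10)(2 4)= [12, 1, 4, 6, 2, 5, 10, 7, 8, 9, 0, 14, 11, 13, 3]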